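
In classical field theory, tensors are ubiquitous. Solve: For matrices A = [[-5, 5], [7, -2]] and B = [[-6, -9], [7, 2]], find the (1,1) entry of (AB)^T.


(AB)^T_{ij} = (AB)_{ji} = sum_k A_{jk} B_{ki}.
For i=1, j=1 we need (AB)_{11}:
A_{11} * B_{11} = -5 * -6 = 30
A_{12} * B_{21} = 5 * 7 = 35
Sum = 30 + 35 = 65

65


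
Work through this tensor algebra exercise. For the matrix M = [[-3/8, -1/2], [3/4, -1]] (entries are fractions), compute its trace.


The trace is the sum of diagonal entries.
Diagonal: M[1,1] = -3/8, M[2,2] = -1
Tr(M) = -3/8 + -1
Computing step by step:
After adding M[1,1]: -3/8
After adding M[2,2]: -11/8
Tr(M) = -11/8

-11/8


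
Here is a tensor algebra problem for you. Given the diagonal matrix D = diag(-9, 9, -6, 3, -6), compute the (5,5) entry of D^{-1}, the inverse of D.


For a diagonal matrix, the inverse has entries (D^{-1})_{ii} = 1/d_{ii}.
The diagonal entries are: d_{11} = -9, d_{22} = 9, d_{33} = -6, d_{44} = 3, d_{55} = -6
We need (D^{-1})_{55} = 1/d_{55} = 1/-6 = -1/6

-1/6


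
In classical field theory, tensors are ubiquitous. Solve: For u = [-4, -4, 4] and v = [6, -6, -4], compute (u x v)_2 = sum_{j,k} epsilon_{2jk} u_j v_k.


(u x v)_2 = sum_{j,k} epsilon_{2jk} u_j v_k. Only permutations of (1,2,3) contribute; the two non-zero terms are:
eps_{213} u_1 v_3 = -1 * -4 * -4 = -16
eps_{231} u_3 v_1 = 1 * 4 * 6 = 24
(u x v)_2 = 8

8


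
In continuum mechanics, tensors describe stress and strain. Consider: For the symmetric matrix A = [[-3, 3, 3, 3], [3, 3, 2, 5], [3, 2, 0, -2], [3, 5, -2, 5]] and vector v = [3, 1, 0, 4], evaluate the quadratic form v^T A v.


First compute Av:
(Av)_1 = -3*3 + 3*1 + 3*0 + 3*4 = 6
(Av)_2 = 3*3 + 3*1 + 2*0 + 5*4 = 32
(Av)_3 = 3*3 + 2*1 + 0*0 + -2*4 = 3
(Av)_4 = 3*3 + 5*1 + -2*0 + 5*4 = 34
Av = [6, 32, 3, 34]
Then v^T (Av) = 3*6 + 1*32 + 0*3 + 4*34
= 18 + 32 + 0 + 136 = 186

186


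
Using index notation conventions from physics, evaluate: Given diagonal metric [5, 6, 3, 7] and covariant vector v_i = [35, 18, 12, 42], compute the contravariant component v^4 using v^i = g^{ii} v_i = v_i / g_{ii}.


To raise an index with a diagonal metric: v^i = v_i / g_{ii}.
For index 4: v_4 = 42, g_{44} = 7
v^4 = 42 / 7 = 6

6


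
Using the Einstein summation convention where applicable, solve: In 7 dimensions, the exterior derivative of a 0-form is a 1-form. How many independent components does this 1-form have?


The exterior derivative of a p-form is a (p+1)-form.
Its number of independent components is C(n, p+1).
n = 7, p+1 = 1
C(7, 1) = 7

7


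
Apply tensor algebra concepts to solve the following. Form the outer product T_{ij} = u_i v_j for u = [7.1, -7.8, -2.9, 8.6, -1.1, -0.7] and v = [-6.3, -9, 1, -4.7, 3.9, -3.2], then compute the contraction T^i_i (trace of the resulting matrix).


The outer product gives T_{ij} = u_i v_j.
The trace (contraction) is Tr(T) = sum_i T_{ii} = sum_i u_i v_i.
Diagonal entries:
T_{11} = u_1 * v_1 = 7.1 * -6.3 = -44.73
T_{22} = u_2 * v_2 = -7.8 * -9 = 70.2
T_{33} = u_3 * v_3 = -2.9 * 1 = -2.9
T_{44} = u_4 * v_4 = 8.6 * -4.7 = -40.42
T_{55} = u_5 * v_5 = -1.1 * 3.9 = -4.29
T_{66} = u_6 * v_6 = -0.7 * -3.2 = 2.24
Tr(T) = -44.73 + 70.2 + -2.9 + -40.42 + -4.29 + 2.24 = -19.9

-19.9


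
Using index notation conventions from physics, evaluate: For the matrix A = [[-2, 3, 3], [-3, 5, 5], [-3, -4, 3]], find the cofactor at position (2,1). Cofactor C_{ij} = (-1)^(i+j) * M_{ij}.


To find cofactor C_{21}, delete row 2 and column 1.
The resulting 2x2 submatrix is: [[3, 3], [-4, 3]]
Minor M_{21} = 3*3 - 3*-4
  = 9 - -12 = 21
Sign = (-1)^(2+1) = (-1)^3 = -1
Cofactor C_{21} = -1 * 21 = -21

-21


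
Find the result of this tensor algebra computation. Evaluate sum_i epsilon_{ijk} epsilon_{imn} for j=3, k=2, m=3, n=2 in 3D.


Using the identity: epsilon_{ijk} epsilon_{imn} = delta_{jm} delta_{kn} - delta_{jn} delta_{km}.
delta_{33} = 1
delta_{22} = 1
delta_{32} = 0
delta_{23} = 0
Result = 1 * 1 - 0 * 0 = 1 - 0 = 1

1


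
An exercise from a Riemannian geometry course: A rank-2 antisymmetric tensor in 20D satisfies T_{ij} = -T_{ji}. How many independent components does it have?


An antisymmetric rank-2 tensor satisfies A_{ij} = -A_{ji}, so diagonal entries are zero.
The independent components are the upper-triangular entries: C(n, 2) = n(n-1)/2.
n = 20
C(20, 2) = 20 * 19 / 2 = 380 / 2 = 190

190


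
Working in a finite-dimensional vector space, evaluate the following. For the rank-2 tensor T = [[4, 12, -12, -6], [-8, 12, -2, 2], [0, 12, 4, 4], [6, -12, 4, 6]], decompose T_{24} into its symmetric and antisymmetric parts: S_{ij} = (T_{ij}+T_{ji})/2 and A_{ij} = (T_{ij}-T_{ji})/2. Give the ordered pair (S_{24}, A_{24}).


T_{24} = 2
T_{42} = -12
S_{24} = (2 + -12)/2 = -10/2 = -5
A_{24} = (2 - -12)/2 = 14/2 = 7
Check: S + A = -5 + 7 = 2 = T_{24}.

(-5, 7)


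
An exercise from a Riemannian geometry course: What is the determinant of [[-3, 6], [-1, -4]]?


For a 2x2 matrix [[a, b], [c, d]], det = a*d - b*c.
a = -3, b = 6, c = -1, d = -4
a*d = -3 * -4 = 12
b*c = 6 * -1 = -6
det = 12 - -6 = 18

18


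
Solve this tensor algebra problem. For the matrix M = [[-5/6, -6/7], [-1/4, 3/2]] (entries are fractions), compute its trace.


The trace is the sum of diagonal entries.
Diagonal: M[1,1] = -5/6, M[2,2] = 3/2
Tr(M) = -5/6 + 3/2
Computing step by step:
After adding M[1,1]: -5/6
After adding M[2,2]: 2/3
Tr(M) = 2/3

2/3


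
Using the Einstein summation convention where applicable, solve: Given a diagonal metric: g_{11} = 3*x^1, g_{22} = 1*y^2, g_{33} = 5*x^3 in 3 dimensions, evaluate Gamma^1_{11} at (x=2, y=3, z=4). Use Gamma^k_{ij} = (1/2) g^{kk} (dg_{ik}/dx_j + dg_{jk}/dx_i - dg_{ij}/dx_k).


For a diagonal metric, Gamma^k_{ij} = (1/2) g^{kk} (dg_{ik}/dx_j + dg_{jk}/dx_i - dg_{ij}/dx_k).
The metric is diagonal, so g_{ab} = 0 for a != b.
At the given point: g_{11} = 6, g_{22} = 9, g_{33} = 40
g^{11} = 1/6
dg_{11}/dx_1 = dg_{11}/dx_1 = 3
dg_{11}/dx_1 = dg_{11}/dx_1 = 3
dg_{11}/dx_1 = dg_{11}/dx_1 = 3
Numerator = 3 + 3 - 3 = 3
Gamma^1_{11} = 3 / (2 * 6) = 1/4

1/4


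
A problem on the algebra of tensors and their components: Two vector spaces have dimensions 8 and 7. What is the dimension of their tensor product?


The dimension of a tensor product is the product of dimensions.
dim(V) = 8, dim(W) = 7
dim(V (x) W) = 8 * 7 = 56

56


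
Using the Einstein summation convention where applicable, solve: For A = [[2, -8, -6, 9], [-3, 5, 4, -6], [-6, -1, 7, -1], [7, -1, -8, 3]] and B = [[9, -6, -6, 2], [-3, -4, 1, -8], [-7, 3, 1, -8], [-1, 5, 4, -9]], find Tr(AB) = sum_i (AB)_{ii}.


Tr(AB) = sum_i (AB)_{ii} where (AB)_{ii} = sum_k A_{ik} B_{ki}.
(AB)_{11} = 2*9 + -8*-3 + -6*-7 + 9*-1 = 75
(AB)_{22} = -3*-6 + 5*-4 + 4*3 + -6*5 = -20
(AB)_{33} = -6*-6 + -1*1 + 7*1 + -1*4 = 38
(AB)_{44} = 7*2 + -1*-8 + -8*-8 + 3*-9 = 59
Tr(AB) = 75 + -20 + 38 + 59 = 152

152


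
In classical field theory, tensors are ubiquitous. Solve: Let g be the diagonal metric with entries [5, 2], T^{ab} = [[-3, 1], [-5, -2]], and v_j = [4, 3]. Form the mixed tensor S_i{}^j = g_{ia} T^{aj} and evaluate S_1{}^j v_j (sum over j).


Step 1: lower the first index. For a diagonal metric, g_{ia} T^{aj} = g_{ii} T^{ij} (no sum on i).
g_{11} = 5
S_1{}^1 = 5 * T^{11} = 5 * -3 = -15
S_1{}^2 = 5 * T^{12} = 5 * 1 = 5
Step 2: contract S_1{}^j with v_j.
S_1{}^1 * v_1 = -15 * 4 = -60
S_1{}^2 * v_2 = 5 * 3 = 15
Result = -60 + 15 = -45

-45


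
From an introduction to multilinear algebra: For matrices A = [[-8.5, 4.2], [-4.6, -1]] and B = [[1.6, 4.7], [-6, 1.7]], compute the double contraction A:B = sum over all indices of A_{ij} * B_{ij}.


A:B = sum over all i,j of A_{ij} * B_{ij}.
Row 1: -8.5*1.6=-13.6, 4.2*4.7=19.74 => row sum = 6.14
Row 2: -4.6*-6=27.6, -1*1.7=-1.7 => row sum = 25.9
Total = 6.14 + 25.9 = 32.04

32.04


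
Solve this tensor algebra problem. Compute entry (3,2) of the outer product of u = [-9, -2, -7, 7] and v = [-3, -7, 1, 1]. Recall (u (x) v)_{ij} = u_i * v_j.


The outer product entry T_{ij} = u_i * v_j.
We need i=3, j=2.
u_3 = -7, v_2 = -7
T_{3,2} = -7 * -7 = 49

49


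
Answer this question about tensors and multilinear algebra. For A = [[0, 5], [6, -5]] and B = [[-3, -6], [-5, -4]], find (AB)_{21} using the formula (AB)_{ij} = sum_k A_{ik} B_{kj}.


(AB)_{ij} = sum_k A_{ik} B_{kj}.
For i=2, j=1:
A_{21} * B_{11} = 6 * -3 = -18
A_{22} * B_{21} = -5 * -5 = 25
Sum = -18 + 25 = 7

7


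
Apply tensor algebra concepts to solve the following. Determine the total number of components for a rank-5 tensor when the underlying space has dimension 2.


The number of components of a rank-r tensor in d dimensions is d^r.
Here d = 2 and r = 5.
2^5 = 32

32


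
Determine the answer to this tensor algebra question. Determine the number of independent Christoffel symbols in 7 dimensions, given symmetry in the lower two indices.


Christoffel symbols Gamma^k_{ij} are symmetric in i,j, so there are d * d(d+1)/2 independent symbols.
d = 7
d(d+1)/2 = 7 * 8 / 2 = 28
Total = 7 * 28 = 196

196


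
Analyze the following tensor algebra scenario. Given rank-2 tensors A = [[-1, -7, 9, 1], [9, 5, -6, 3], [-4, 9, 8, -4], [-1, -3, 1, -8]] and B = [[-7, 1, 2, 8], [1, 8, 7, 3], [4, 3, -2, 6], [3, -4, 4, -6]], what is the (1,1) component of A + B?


Tensor addition is component-wise: (A + B)_{ij} = A_{ij} + B_{ij}.
A_{11} = -1
B_{11} = -7
(A + B)_{11} = -1 + -7 = -8

-8


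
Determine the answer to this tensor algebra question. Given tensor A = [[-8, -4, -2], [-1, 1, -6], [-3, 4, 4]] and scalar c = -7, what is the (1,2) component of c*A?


Scalar multiplication: (cA)_{ij} = c * A_{ij}.
c = -7
A_{12} = -4
(cA)_{12} = -7 * -4 = 28

28


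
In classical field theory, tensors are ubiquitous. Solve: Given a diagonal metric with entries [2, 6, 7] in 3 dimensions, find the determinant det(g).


For a diagonal metric, the determinant is the product of diagonal entries.
Diagonal entries: 2, 6, 7
det(g) = 2 * 6 * 7 = 84

84


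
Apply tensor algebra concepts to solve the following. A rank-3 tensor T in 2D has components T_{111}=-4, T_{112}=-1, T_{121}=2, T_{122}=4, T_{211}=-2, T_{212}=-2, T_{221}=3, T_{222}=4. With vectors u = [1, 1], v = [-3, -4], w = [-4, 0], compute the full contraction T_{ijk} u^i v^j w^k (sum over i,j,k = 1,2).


S = sum over i,j,k of T_{ijk} u_i v_j w_k. Expanding all 8 terms:
T_{111}*u_1*v_1*w_1 = -4*1*-3*-4 = -48  (running total: -48)
T_{112}*u_1*v_1*w_2 = -1*1*-3*0 = 0  (running total: -48)
T_{121}*u_1*v_2*w_1 = 2*1*-4*-4 = 32  (running total: -16)
T_{122}*u_1*v_2*w_2 = 4*1*-4*0 = 0  (running total: -16)
T_{211}*u_2*v_1*w_1 = -2*1*-3*-4 = -24  (running total: -40)
T_{212}*u_2*v_1*w_2 = -2*1*-3*0 = 0  (running total: -40)
T_{221}*u_2*v_2*w_1 = 3*1*-4*-4 = 48  (running total: 8)
T_{222}*u_2*v_2*w_2 = 4*1*-4*0 = 0  (running total: 8)
S = 8

8


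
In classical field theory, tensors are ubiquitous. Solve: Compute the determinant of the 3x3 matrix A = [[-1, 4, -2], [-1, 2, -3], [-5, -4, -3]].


Expanding along the first row, det(A) = a11*M_11 - a12*M_12 + a13*M_13, where M_1j is the (1,j) minor.
Minor M_11 = 2*-3 - -3*-4 = -18
Minor M_12 = -1*-3 - -3*-5 = -12
Minor M_13 = -1*-4 - 2*-5 = 14
det = -1*(-18) - 4*(-12) + -2*(14)
    = 18 - -48 + -28
    = 38

38


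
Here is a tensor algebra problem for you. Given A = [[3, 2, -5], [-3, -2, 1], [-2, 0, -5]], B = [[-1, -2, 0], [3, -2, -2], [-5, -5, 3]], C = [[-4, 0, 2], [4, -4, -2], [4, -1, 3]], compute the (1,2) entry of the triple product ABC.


(ABC)_{12} = sum_m (AB)_{1m} C_{m2}. First compute row 1 of AB.
(AB)_{11} = 3*-1 + 2*3 + -5*-5 = 28
(AB)_{12} = 3*-2 + 2*-2 + -5*-5 = 15
(AB)_{13} = 3*0 + 2*-2 + -5*3 = -19
Now contract with column 2 of C:
(AB)_{11} * C_{12} = 28 * 0 = 0
(AB)_{12} * C_{22} = 15 * -4 = -60
(AB)_{13} * C_{32} = -19 * -1 = 19
(ABC)_{12} = 0 + -60 + 19 = -41

-41


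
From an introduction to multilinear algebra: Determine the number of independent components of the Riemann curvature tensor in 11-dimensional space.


The Riemann tensor in d dimensions has d^2(d^2 - 1)/12 independent components.
d = 11, so d^2 = 121
d^2 - 1 = 120
d^2(d^2 - 1) = 121 * 120 = 14520
Divide by 12: 14520 / 12 = 1210

1210


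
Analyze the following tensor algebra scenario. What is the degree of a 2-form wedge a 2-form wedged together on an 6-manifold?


The degree of a wedge product is the sum of the degrees of the individual forms.
Degrees: 2, 2
Total degree = 2 + 2 = 4

4


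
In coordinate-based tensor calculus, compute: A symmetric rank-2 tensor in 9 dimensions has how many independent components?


A symmetric rank-2 tensor in d dimensions has d(d+1)/2 independent components.
d = 9
d(d+1)/2 = 9 * 10 / 2 = 90 / 2 = 45

45


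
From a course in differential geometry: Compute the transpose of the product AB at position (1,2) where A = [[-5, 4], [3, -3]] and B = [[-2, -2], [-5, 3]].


(AB)^T_{ij} = (AB)_{ji} = sum_k A_{jk} B_{ki}.
For i=1, j=2 we need (AB)_{21}:
A_{21} * B_{11} = 3 * -2 = -6
A_{22} * B_{21} = -3 * -5 = 15
Sum = -6 + 15 = 9

9


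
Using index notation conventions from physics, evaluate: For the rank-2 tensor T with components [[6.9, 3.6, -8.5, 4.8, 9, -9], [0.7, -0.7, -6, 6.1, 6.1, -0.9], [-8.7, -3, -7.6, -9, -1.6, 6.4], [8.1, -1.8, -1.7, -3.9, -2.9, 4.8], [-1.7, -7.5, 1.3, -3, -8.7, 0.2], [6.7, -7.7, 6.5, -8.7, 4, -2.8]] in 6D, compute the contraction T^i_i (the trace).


The contraction (trace) of a rank-2 tensor is the sum of its diagonal elements.
Diagonal entries: A[1,1] = 6.9, A[2,2] = -0.7, A[3,3] = -7.6, A[4,4] = -3.9, A[5,5] = -8.7, A[6,6] = -2.8
Tr(A) = 6.9 + -0.7 + -7.6 + -3.9 + -8.7 + -2.8 = -16.8

-16.8


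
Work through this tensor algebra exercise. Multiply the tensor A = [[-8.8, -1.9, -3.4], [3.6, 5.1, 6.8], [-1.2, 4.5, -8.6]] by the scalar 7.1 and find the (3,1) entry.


Scalar multiplication: (cA)_{ij} = c * A_{ij}.
c = 7.1
A_{31} = -1.2
(cA)_{31} = 7.1 * -1.2 = -8.52

-8.52


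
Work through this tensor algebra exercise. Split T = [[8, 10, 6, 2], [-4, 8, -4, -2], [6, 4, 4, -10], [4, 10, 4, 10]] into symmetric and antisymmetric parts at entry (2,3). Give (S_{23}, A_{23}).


T_{23} = -4
T_{32} = 4
S_{23} = (-4 + 4)/2 = 0/2 = 0
A_{23} = (-4 - 4)/2 = -8/2 = -4
Check: S + A = 0 + -4 = -4 = T_{23}.

(0, -4)


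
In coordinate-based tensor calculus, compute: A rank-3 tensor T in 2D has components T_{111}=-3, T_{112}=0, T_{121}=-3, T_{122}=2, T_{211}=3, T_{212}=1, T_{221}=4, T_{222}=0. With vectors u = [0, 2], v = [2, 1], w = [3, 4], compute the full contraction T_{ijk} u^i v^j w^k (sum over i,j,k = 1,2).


S = sum over i,j,k of T_{ijk} u_i v_j w_k. Expanding all 8 terms:
T_{111}*u_1*v_1*w_1 = -3*0*2*3 = 0  (running total: 0)
T_{112}*u_1*v_1*w_2 = 0*0*2*4 = 0  (running total: 0)
T_{121}*u_1*v_2*w_1 = -3*0*1*3 = 0  (running total: 0)
T_{122}*u_1*v_2*w_2 = 2*0*1*4 = 0  (running total: 0)
T_{211}*u_2*v_1*w_1 = 3*2*2*3 = 36  (running total: 36)
T_{212}*u_2*v_1*w_2 = 1*2*2*4 = 16  (running total: 52)
T_{221}*u_2*v_2*w_1 = 4*2*1*3 = 24  (running total: 76)
T_{222}*u_2*v_2*w_2 = 0*2*1*4 = 0  (running total: 76)
S = 76

76


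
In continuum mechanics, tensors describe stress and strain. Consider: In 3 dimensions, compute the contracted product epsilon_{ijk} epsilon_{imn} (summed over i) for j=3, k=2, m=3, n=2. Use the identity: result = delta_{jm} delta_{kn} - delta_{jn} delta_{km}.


Using the identity: epsilon_{ijk} epsilon_{imn} = delta_{jm} delta_{kn} - delta_{jn} delta_{km}.
delta_{33} = 1
delta_{22} = 1
delta_{32} = 0
delta_{23} = 0
Result = 1 * 1 - 0 * 0 = 1 - 0 = 1

1


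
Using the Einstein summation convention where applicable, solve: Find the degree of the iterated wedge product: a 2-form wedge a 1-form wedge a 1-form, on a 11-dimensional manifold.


The degree of a wedge product is the sum of the degrees of the individual forms.
Degrees: 2, 1, 1
Total degree = 2 + 1 + 1 = 4

4


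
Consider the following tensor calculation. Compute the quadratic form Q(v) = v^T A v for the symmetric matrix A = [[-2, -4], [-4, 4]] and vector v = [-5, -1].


First compute Av:
(Av)_1 = -2*-5 + -4*-1 = 14
(Av)_2 = -4*-5 + 4*-1 = 16
Av = [14, 16]
Then v^T (Av) = -5*14 + -1*16
= -70 + -16 = -86

-86


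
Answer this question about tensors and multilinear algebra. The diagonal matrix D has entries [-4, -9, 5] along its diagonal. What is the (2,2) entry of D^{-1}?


For a diagonal matrix, the inverse has entries (D^{-1})_{ii} = 1/d_{ii}.
The diagonal entries are: d_{11} = -4, d_{22} = -9, d_{33} = 5
We need (D^{-1})_{22} = 1/d_{22} = 1/-9 = -1/9

-1/9


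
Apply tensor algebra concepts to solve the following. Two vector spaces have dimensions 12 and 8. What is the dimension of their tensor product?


The dimension of a tensor product is the product of dimensions.
dim(V) = 12, dim(W) = 8
dim(V (x) W) = 12 * 8 = 96

96


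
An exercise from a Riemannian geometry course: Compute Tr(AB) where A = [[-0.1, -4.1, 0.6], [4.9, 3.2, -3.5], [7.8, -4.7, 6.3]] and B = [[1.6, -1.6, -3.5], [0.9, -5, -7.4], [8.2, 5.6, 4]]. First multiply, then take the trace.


Tr(AB) = sum_i (AB)_{ii} where (AB)_{ii} = sum_k A_{ik} B_{ki}.
(AB)_{11} = -0.1*1.6 + -4.1*0.9 + 0.6*8.2 = 1.07
(AB)_{22} = 4.9*-1.6 + 3.2*-5 + -3.5*5.6 = -43.44
(AB)_{33} = 7.8*-3.5 + -4.7*-7.4 + 6.3*4 = 32.68
Tr(AB) = 1.07 + -43.44 + 32.68 = -9.69

-9.69


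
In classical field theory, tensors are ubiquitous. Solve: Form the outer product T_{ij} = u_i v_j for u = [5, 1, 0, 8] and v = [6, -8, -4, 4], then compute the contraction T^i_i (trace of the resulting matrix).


The outer product gives T_{ij} = u_i v_j.
The trace (contraction) is Tr(T) = sum_i T_{ii} = sum_i u_i v_i.
Diagonal entries:
T_{11} = u_1 * v_1 = 5 * 6 = 30
T_{22} = u_2 * v_2 = 1 * -8 = -8
T_{33} = u_3 * v_3 = 0 * -4 = 0
T_{44} = u_4 * v_4 = 8 * 4 = 32
Tr(T) = 30 + -8 + 0 + 32 = 54

54


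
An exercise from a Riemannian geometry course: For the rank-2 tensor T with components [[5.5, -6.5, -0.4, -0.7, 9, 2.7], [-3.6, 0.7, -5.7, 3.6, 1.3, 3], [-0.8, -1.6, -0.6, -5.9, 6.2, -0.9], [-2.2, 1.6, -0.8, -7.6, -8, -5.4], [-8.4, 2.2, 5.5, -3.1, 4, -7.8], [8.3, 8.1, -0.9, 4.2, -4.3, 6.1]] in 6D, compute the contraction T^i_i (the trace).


The contraction (trace) of a rank-2 tensor is the sum of its diagonal elements.
Diagonal entries: A[1,1] = 5.5, A[2,2] = 0.7, A[3,3] = -0.6, A[4,4] = -7.6, A[5,5] = 4, A[6,6] = 6.1
Tr(A) = 5.5 + 0.7 + -0.6 + -7.6 + 4 + 6.1 = 8.1

8.1


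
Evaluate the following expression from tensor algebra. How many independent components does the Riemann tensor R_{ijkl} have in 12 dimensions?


The Riemann tensor in d dimensions has d^2(d^2 - 1)/12 independent components.
d = 12, so d^2 = 144
d^2 - 1 = 143
d^2(d^2 - 1) = 144 * 143 = 20592
Divide by 12: 20592 / 12 = 1716

1716


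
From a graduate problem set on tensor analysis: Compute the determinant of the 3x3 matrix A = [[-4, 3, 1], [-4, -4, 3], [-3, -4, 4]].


Expanding along the first row, det(A) = a11*M_11 - a12*M_12 + a13*M_13, where M_1j is the (1,j) minor.
Minor M_11 = -4*4 - 3*-4 = -4
Minor M_12 = -4*4 - 3*-3 = -7
Minor M_13 = -4*-4 - -4*-3 = 4
det = -4*(-4) - 3*(-7) + 1*(4)
    = 16 - -21 + 4
    = 41

41


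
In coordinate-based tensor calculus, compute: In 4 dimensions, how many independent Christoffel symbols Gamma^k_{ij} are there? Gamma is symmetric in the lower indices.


Christoffel symbols Gamma^k_{ij} are symmetric in i,j, so there are d * d(d+1)/2 independent symbols.
d = 4
d(d+1)/2 = 4 * 5 / 2 = 10
Total = 4 * 10 = 40

40


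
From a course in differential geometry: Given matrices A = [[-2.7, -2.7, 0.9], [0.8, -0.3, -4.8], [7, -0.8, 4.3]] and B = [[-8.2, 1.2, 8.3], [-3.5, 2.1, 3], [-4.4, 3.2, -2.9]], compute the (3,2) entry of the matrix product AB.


(AB)_{ij} = sum_k A_{ik} B_{kj}.
For i=3, j=2:
A_{31} * B_{12} = 7 * 1.2 = 8.4
A_{32} * B_{22} = -0.8 * 2.1 = -1.68
A_{33} * B_{32} = 4.3 * 3.2 = 13.76
Sum = 8.4 + -1.68 + 13.76 = 20.48

20.48


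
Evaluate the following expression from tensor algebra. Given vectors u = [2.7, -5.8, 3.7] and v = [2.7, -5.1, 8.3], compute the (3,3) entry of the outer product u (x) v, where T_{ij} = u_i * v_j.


The outer product entry T_{ij} = u_i * v_j.
We need i=3, j=3.
u_3 = 3.7, v_3 = 8.3
T_{3,3} = 3.7 * 8.3 = 30.71

30.71


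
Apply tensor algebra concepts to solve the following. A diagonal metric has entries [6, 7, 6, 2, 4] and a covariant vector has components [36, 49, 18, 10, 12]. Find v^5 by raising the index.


To raise an index with a diagonal metric: v^i = v_i / g_{ii}.
For index 5: v_5 = 12, g_{55} = 4
v^5 = 12 / 4 = 3

3


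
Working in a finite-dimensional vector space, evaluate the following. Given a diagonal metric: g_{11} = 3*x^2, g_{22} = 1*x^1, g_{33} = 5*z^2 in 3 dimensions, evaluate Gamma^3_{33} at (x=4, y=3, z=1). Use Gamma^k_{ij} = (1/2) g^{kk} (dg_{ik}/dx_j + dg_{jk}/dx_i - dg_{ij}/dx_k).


For a diagonal metric, Gamma^k_{ij} = (1/2) g^{kk} (dg_{ik}/dx_j + dg_{jk}/dx_i - dg_{ij}/dx_k).
The metric is diagonal, so g_{ab} = 0 for a != b.
At the given point: g_{11} = 48, g_{22} = 4, g_{33} = 5
g^{33} = 1/5
dg_{33}/dx_3 = dg_{33}/dx_3 = 10
dg_{33}/dx_3 = dg_{33}/dx_3 = 10
dg_{33}/dx_3 = dg_{33}/dx_3 = 10
Numerator = 10 + 10 - 10 = 10
Gamma^3_{33} = 10 / (2 * 5) = 1

1


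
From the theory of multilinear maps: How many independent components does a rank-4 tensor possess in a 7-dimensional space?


The number of components of a rank-r tensor in d dimensions is d^r.
Here d = 7 and r = 4.
7^4 = 2401

2401


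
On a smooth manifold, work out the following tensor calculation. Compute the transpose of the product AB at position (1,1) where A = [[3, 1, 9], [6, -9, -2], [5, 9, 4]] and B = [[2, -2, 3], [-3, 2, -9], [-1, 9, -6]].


(AB)^T_{ij} = (AB)_{ji} = sum_k A_{jk} B_{ki}.
For i=1, j=1 we need (AB)_{11}:
A_{11} * B_{11} = 3 * 2 = 6
A_{12} * B_{21} = 1 * -3 = -3
A_{13} * B_{31} = 9 * -1 = -9
Sum = 6 + -3 + -9 = -6

-6


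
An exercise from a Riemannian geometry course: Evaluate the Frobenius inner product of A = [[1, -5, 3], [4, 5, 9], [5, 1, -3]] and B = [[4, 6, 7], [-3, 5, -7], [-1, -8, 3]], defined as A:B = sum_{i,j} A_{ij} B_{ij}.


A:B = sum over all i,j of A_{ij} * B_{ij}.
Row 1: 1*4=4, -5*6=-30, 3*7=21 => row sum = -5
Row 2: 4*-3=-12, 5*5=25, 9*-7=-63 => row sum = -50
Row 3: 5*-1=-5, 1*-8=-8, -3*3=-9 => row sum = -22
Total = -5 + -50 + -22 = -77

-77


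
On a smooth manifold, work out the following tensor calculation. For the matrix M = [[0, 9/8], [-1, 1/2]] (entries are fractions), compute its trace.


The trace is the sum of diagonal entries.
Diagonal: M[1,1] = 0, M[2,2] = 1/2
Tr(M) = 0 + 1/2
Computing step by step:
After adding M[1,1]: 0
After adding M[2,2]: 1/2
Tr(M) = 1/2

1/2


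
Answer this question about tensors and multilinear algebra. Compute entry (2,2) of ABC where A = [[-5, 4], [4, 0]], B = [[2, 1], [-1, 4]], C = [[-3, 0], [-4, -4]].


(ABC)_{22} = sum_m (AB)_{2m} C_{m2}. First compute row 2 of AB.
(AB)_{21} = 4*2 + 0*-1 = 8
(AB)_{22} = 4*1 + 0*4 = 4
Now contract with column 2 of C:
(AB)_{21} * C_{12} = 8 * 0 = 0
(AB)_{22} * C_{22} = 4 * -4 = -16
(ABC)_{22} = 0 + -16 = -16

-16


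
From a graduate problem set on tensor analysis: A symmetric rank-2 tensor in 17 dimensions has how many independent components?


A symmetric rank-2 tensor in d dimensions has d(d+1)/2 independent components.
d = 17
d(d+1)/2 = 17 * 18 / 2 = 306 / 2 = 153

153


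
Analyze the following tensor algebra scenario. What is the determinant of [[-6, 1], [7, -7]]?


For a 2x2 matrix [[a, b], [c, d]], det = a*d - b*c.
a = -6, b = 1, c = 7, d = -7
a*d = -6 * -7 = 42
b*c = 1 * 7 = 7
det = 42 - 7 = 35

35


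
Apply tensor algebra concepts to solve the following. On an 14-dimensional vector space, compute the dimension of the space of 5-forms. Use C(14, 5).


The dimension of the space of p-forms on an n-dimensional space is C(n, p).
n = 14, p = 5
C(14, 5) = 14! / (5! * 9!) = 2002

2002


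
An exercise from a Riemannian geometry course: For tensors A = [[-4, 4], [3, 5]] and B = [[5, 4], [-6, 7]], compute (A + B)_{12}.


Tensor addition is component-wise: (A + B)_{ij} = A_{ij} + B_{ij}.
A_{12} = 4
B_{12} = 4
(A + B)_{12} = 4 + 4 = 8

8


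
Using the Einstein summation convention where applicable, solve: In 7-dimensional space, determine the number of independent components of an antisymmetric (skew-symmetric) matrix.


An antisymmetric rank-2 tensor satisfies A_{ij} = -A_{ji}, so diagonal entries are zero.
The independent components are the upper-triangular entries: C(n, 2) = n(n-1)/2.
n = 7
C(7, 2) = 7 * 6 / 2 = 42 / 2 = 21

21


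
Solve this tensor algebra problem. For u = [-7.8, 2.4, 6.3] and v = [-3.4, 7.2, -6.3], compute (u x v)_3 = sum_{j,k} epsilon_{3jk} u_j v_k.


(u x v)_3 = sum_{j,k} epsilon_{3jk} u_j v_k. Only permutations of (1,2,3) contribute; the two non-zero terms are:
eps_{312} u_1 v_2 = 1 * -7.8 * 7.2 = -56.16
eps_{321} u_2 v_1 = -1 * 2.4 * -3.4 = 8.16
(u x v)_3 = -48

-48


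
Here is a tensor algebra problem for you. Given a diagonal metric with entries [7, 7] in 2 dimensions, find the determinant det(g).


For a diagonal metric, the determinant is the product of diagonal entries.
Diagonal entries: 7, 7
det(g) = 7 * 7 = 49

49


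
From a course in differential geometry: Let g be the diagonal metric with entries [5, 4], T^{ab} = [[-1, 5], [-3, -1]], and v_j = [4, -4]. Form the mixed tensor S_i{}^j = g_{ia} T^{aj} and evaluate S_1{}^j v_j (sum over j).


Step 1: lower the first index. For a diagonal metric, g_{ia} T^{aj} = g_{ii} T^{ij} (no sum on i).
g_{11} = 5
S_1{}^1 = 5 * T^{11} = 5 * -1 = -5
S_1{}^2 = 5 * T^{12} = 5 * 5 = 25
Step 2: contract S_1{}^j with v_j.
S_1{}^1 * v_1 = -5 * 4 = -20
S_1{}^2 * v_2 = 25 * -4 = -100
Result = -20 + -100 = -120

-120


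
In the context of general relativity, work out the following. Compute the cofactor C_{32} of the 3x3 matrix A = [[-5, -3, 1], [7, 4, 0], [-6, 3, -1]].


To find cofactor C_{32}, delete row 3 and column 2.
The resulting 2x2 submatrix is: [[-5, 1], [7, 0]]
Minor M_{32} = -5*0 - 1*7
  = 0 - 7 = -7
Sign = (-1)^(3+2) = (-1)^5 = -1
Cofactor C_{32} = -1 * -7 = 7

7


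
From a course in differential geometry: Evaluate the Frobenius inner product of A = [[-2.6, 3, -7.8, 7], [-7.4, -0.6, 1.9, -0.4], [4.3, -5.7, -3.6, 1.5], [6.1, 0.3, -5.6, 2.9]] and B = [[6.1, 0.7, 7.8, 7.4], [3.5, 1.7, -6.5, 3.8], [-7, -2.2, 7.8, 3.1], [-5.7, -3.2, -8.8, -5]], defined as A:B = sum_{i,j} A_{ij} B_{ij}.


A:B = sum over all i,j of A_{ij} * B_{ij}.
Row 1: -2.6*6.1=-15.86, 3*0.7=2.1, -7.8*7.8=-60.84, 7*7.4=51.8 => row sum = -22.8
Row 2: -7.4*3.5=-25.9, -0.6*1.7=-1.02, 1.9*-6.5=-12.35, -0.4*3.8=-1.52 => row sum = -40.79
Row 3: 4.3*-7=-30.1, -5.7*-2.2=12.54, -3.6*7.8=-28.08, 1.5*3.1=4.65 => row sum = -40.99
Row 4: 6.1*-5.7=-34.77, 0.3*-3.2=-0.96, -5.6*-8.8=49.28, 2.9*-5=-14.5 => row sum = -0.95
Total = -22.8 + -40.79 + -40.99 + -0.95 = -105.53

-105.53


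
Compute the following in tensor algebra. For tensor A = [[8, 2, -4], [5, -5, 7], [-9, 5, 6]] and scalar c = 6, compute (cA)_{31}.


Scalar multiplication: (cA)_{ij} = c * A_{ij}.
c = 6
A_{31} = -9
(cA)_{31} = 6 * -9 = -54

-54


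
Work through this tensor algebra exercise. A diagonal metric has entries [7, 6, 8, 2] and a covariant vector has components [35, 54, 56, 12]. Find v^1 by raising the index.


To raise an index with a diagonal metric: v^i = v_i / g_{ii}.
For index 1: v_1 = 35, g_{11} = 7
v^1 = 35 / 7 = 5

5


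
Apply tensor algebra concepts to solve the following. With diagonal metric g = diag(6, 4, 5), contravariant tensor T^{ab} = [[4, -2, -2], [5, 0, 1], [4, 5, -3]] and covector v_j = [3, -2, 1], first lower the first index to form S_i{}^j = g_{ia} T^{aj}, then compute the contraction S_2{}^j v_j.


Step 1: lower the first index. For a diagonal metric, g_{ia} T^{aj} = g_{ii} T^{ij} (no sum on i).
g_{22} = 4
S_2{}^1 = 4 * T^{21} = 4 * 5 = 20
S_2{}^2 = 4 * T^{22} = 4 * 0 = 0
S_2{}^3 = 4 * T^{23} = 4 * 1 = 4
Step 2: contract S_2{}^j with v_j.
S_2{}^1 * v_1 = 20 * 3 = 60
S_2{}^2 * v_2 = 0 * -2 = 0
S_2{}^3 * v_3 = 4 * 1 = 4
Result = 60 + 0 + 4 = 64

64


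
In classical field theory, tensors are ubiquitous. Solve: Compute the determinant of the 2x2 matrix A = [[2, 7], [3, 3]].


For a 2x2 matrix [[a, b], [c, d]], det = a*d - b*c.
a = 2, b = 7, c = 3, d = 3
a*d = 2 * 3 = 6
b*c = 7 * 3 = 21
det = 6 - 21 = -15

-15


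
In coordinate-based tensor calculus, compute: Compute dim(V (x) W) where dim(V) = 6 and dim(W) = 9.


The dimension of a tensor product is the product of dimensions.
dim(V) = 6, dim(W) = 9
dim(V (x) W) = 6 * 9 = 54

54


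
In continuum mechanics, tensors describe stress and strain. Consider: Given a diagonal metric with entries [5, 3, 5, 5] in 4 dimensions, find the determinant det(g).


For a diagonal metric, the determinant is the product of diagonal entries.
Diagonal entries: 5, 3, 5, 5
det(g) = 5 * 3 * 5 * 5 = 375

375


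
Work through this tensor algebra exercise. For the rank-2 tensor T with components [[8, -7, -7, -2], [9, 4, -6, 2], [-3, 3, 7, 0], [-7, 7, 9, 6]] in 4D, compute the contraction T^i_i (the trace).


The contraction (trace) of a rank-2 tensor is the sum of its diagonal elements.
Diagonal entries: A[1,1] = 8, A[2,2] = 4, A[3,3] = 7, A[4,4] = 6
Tr(A) = 8 + 4 + 7 + 6 = 25

25


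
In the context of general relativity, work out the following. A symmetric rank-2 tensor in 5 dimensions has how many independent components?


A symmetric rank-2 tensor in d dimensions has d(d+1)/2 independent components.
d = 5
d(d+1)/2 = 5 * 6 / 2 = 30 / 2 = 15

15


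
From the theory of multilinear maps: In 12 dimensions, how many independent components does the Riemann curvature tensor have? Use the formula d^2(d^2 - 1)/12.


The Riemann tensor in d dimensions has d^2(d^2 - 1)/12 independent components.
d = 12, so d^2 = 144
d^2 - 1 = 143
d^2(d^2 - 1) = 144 * 143 = 20592
Divide by 12: 20592 / 12 = 1716

1716


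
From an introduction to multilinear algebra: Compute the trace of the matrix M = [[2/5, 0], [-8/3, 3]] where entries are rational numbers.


The trace is the sum of diagonal entries.
Diagonal: M[1,1] = 2/5, M[2,2] = 3
Tr(M) = 2/5 + 3
Computing step by step:
After adding M[1,1]: 2/5
After adding M[2,2]: 17/5
Tr(M) = 17/5

17/5


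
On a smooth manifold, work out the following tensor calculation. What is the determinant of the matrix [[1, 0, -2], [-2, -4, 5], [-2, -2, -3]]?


Expanding along the first row, det(A) = a11*M_11 - a12*M_12 + a13*M_13, where M_1j is the (1,j) minor.
Minor M_11 = -4*-3 - 5*-2 = 22
Minor M_12 = -2*-3 - 5*-2 = 16
Minor M_13 = -2*-2 - -4*-2 = -4
det = 1*(22) - 0*(16) + -2*(-4)
    = 22 - 0 + 8
    = 30

30


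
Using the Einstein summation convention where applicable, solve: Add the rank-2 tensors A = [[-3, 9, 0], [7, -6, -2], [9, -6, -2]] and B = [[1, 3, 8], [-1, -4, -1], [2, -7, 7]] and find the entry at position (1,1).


Tensor addition is component-wise: (A + B)_{ij} = A_{ij} + B_{ij}.
A_{11} = -3
B_{11} = 1
(A + B)_{11} = -3 + 1 = -2

-2


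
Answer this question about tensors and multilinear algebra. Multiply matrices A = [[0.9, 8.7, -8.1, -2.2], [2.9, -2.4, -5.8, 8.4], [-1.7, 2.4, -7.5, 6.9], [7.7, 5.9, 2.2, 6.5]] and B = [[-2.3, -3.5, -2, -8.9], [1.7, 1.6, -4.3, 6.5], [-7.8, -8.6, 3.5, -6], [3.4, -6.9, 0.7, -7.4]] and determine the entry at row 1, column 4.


(AB)_{ij} = sum_k A_{ik} B_{kj}.
For i=1, j=4:
A_{11} * B_{14} = 0.9 * -8.9 = -8.01
A_{12} * B_{24} = 8.7 * 6.5 = 56.55
A_{13} * B_{34} = -8.1 * -6 = 48.6
A_{14} * B_{44} = -2.2 * -7.4 = 16.28
Sum = -8.01 + 56.55 + 48.6 + 16.28 = 113.42

113.42


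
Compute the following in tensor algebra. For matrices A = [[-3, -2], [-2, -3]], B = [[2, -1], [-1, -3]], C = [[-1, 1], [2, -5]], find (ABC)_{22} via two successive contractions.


(ABC)_{22} = sum_m (AB)_{2m} C_{m2}. First compute row 2 of AB.
(AB)_{21} = -2*2 + -3*-1 = -1
(AB)_{22} = -2*-1 + -3*-3 = 11
Now contract with column 2 of C:
(AB)_{21} * C_{12} = -1 * 1 = -1
(AB)_{22} * C_{22} = 11 * -5 = -55
(ABC)_{22} = -1 + -55 = -56

-56


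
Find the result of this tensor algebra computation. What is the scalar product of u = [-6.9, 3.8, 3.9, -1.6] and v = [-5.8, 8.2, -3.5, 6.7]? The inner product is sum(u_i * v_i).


The inner product u . v = sum of u_i * v_i.
Term-by-term: -6.9 * -5.8, 3.8 * 8.2, 3.9 * -3.5, -1.6 * 6.7
Products: 40.02, 31.16, -13.65, -10.72
Sum = 40.02 + 31.16 + -13.65 + -10.72 = 46.81

46.81


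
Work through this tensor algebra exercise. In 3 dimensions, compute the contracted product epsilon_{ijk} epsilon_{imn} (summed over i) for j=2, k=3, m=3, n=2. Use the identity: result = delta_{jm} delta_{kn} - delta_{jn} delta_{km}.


Using the identity: epsilon_{ijk} epsilon_{imn} = delta_{jm} delta_{kn} - delta_{jn} delta_{km}.
delta_{23} = 0
delta_{32} = 0
delta_{22} = 1
delta_{33} = 1
Result = 0 * 0 - 1 * 1 = 0 - 1 = -1

-1


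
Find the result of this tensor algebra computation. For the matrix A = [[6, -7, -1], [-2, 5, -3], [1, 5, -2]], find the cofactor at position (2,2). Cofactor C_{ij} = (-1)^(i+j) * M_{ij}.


To find cofactor C_{22}, delete row 2 and column 2.
The resulting 2x2 submatrix is: [[6, -1], [1, -2]]
Minor M_{22} = 6*-2 - -1*1
  = -12 - -1 = -11
Sign = (-1)^(2+2) = (-1)^4 = 1
Cofactor C_{22} = 1 * -11 = -11

-11


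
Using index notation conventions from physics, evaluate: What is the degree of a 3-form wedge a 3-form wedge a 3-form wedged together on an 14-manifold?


The degree of a wedge product is the sum of the degrees of the individual forms.
Degrees: 3, 3, 3
Total degree = 3 + 3 + 3 = 9

9


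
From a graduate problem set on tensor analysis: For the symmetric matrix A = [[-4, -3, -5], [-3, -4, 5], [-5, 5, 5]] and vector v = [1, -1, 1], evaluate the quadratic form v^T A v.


First compute Av:
(Av)_1 = -4*1 + -3*-1 + -5*1 = -6
(Av)_2 = -3*1 + -4*-1 + 5*1 = 6
(Av)_3 = -5*1 + 5*-1 + 5*1 = -5
Av = [-6, 6, -5]
Then v^T (Av) = 1*-6 + -1*6 + 1*-5
= -6 + -6 + -5 = -17

-17


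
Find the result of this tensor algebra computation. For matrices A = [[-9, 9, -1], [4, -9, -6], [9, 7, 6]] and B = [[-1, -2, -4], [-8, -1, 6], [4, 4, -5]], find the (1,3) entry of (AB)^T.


(AB)^T_{ij} = (AB)_{ji} = sum_k A_{jk} B_{ki}.
For i=1, j=3 we need (AB)_{31}:
A_{31} * B_{11} = 9 * -1 = -9
A_{32} * B_{21} = 7 * -8 = -56
A_{33} * B_{31} = 6 * 4 = 24
Sum = -9 + -56 + 24 = -41

-41


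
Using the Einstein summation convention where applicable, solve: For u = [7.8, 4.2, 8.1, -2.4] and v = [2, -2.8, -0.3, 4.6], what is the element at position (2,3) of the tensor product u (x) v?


The outer product entry T_{ij} = u_i * v_j.
We need i=2, j=3.
u_2 = 4.2, v_3 = -0.3
T_{2,3} = 4.2 * -0.3 = -1.26

-1.26


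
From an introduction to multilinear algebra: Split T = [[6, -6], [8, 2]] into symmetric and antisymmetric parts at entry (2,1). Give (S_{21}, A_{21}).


T_{21} = 8
T_{12} = -6
S_{21} = (8 + -6)/2 = 2/2 = 1
A_{21} = (8 - -6)/2 = 14/2 = 7
Check: S + A = 1 + 7 = 8 = T_{21}.

(1, 7)


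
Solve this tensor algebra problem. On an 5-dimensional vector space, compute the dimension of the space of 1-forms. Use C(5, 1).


The dimension of the space of p-forms on an n-dimensional space is C(n, p).
n = 5, p = 1
C(5, 1) = 5! / (1! * 4!) = 5

5


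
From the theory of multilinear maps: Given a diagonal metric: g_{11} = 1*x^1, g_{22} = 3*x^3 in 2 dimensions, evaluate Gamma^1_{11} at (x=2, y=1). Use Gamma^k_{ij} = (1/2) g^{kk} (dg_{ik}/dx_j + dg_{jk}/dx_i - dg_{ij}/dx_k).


For a diagonal metric, Gamma^k_{ij} = (1/2) g^{kk} (dg_{ik}/dx_j + dg_{jk}/dx_i - dg_{ij}/dx_k).
The metric is diagonal, so g_{ab} = 0 for a != b.
At the given point: g_{11} = 2, g_{22} = 24
g^{11} = 1/2
dg_{11}/dx_1 = dg_{11}/dx_1 = 1
dg_{11}/dx_1 = dg_{11}/dx_1 = 1
dg_{11}/dx_1 = dg_{11}/dx_1 = 1
Numerator = 1 + 1 - 1 = 1
Gamma^1_{11} = 1 / (2 * 2) = 1/4

1/4


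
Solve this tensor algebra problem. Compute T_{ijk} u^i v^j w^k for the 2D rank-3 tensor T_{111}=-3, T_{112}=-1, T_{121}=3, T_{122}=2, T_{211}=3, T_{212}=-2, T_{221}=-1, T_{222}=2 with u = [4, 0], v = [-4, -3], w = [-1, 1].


S = sum over i,j,k of T_{ijk} u_i v_j w_k. Expanding all 8 terms:
T_{111}*u_1*v_1*w_1 = -3*4*-4*-1 = -48  (running total: -48)
T_{112}*u_1*v_1*w_2 = -1*4*-4*1 = 16  (running total: -32)
T_{121}*u_1*v_2*w_1 = 3*4*-3*-1 = 36  (running total: 4)
T_{122}*u_1*v_2*w_2 = 2*4*-3*1 = -24  (running total: -20)
T_{211}*u_2*v_1*w_1 = 3*0*-4*-1 = 0  (running total: -20)
T_{212}*u_2*v_1*w_2 = -2*0*-4*1 = 0  (running total: -20)
T_{221}*u_2*v_2*w_1 = -1*0*-3*-1 = 0  (running total: -20)
T_{222}*u_2*v_2*w_2 = 2*0*-3*1 = 0  (running total: -20)
S = -20

-20


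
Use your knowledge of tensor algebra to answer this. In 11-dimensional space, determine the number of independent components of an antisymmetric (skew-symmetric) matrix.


An antisymmetric rank-2 tensor satisfies A_{ij} = -A_{ji}, so diagonal entries are zero.
The independent components are the upper-triangular entries: C(n, 2) = n(n-1)/2.
n = 11
C(11, 2) = 11 * 10 / 2 = 110 / 2 = 55

55


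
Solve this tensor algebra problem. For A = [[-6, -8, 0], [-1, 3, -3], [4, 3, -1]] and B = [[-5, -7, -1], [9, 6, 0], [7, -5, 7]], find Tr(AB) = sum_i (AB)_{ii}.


Tr(AB) = sum_i (AB)_{ii} where (AB)_{ii} = sum_k A_{ik} B_{ki}.
(AB)_{11} = -6*-5 + -8*9 + 0*7 = -42
(AB)_{22} = -1*-7 + 3*6 + -3*-5 = 40
(AB)_{33} = 4*-1 + 3*0 + -1*7 = -11
Tr(AB) = -42 + 40 + -11 = -13

-13


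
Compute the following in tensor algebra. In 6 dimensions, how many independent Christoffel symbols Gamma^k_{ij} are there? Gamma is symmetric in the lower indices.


Christoffel symbols Gamma^k_{ij} are symmetric in i,j, so there are d * d(d+1)/2 independent symbols.
d = 6
d(d+1)/2 = 6 * 7 / 2 = 21
Total = 6 * 21 = 126

126


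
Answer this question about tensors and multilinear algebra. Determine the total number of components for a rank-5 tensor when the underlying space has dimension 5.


The number of components of a rank-r tensor in d dimensions is d^r.
Here d = 5 and r = 5.
5^5 = 3125

3125


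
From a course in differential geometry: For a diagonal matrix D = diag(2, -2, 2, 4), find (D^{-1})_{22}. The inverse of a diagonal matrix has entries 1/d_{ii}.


For a diagonal matrix, the inverse has entries (D^{-1})_{ii} = 1/d_{ii}.
The diagonal entries are: d_{11} = 2, d_{22} = -2, d_{33} = 2, d_{44} = 4
We need (D^{-1})_{22} = 1/d_{22} = 1/-2 = -1/2

-1/2


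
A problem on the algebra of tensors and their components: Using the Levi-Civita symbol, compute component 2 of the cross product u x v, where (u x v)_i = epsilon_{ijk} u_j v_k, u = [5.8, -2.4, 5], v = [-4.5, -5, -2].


(u x v)_2 = sum_{j,k} epsilon_{2jk} u_j v_k. Only permutations of (1,2,3) contribute; the two non-zero terms are:
eps_{213} u_1 v_3 = -1 * 5.8 * -2 = 11.6
eps_{231} u_3 v_1 = 1 * 5 * -4.5 = -22.5
(u x v)_2 = -10.9

-10.9


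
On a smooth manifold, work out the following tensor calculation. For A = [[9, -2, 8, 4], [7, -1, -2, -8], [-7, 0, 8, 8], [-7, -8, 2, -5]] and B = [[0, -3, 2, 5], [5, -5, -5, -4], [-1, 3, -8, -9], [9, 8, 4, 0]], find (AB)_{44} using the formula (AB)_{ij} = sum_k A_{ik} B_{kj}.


(AB)_{ij} = sum_k A_{ik} B_{kj}.
For i=4, j=4:
A_{41} * B_{14} = -7 * 5 = -35
A_{42} * B_{24} = -8 * -4 = 32
A_{43} * B_{34} = 2 * -9 = -18
A_{44} * B_{44} = -5 * 0 = 0
Sum = -35 + 32 + -18 + 0 = -21

-21


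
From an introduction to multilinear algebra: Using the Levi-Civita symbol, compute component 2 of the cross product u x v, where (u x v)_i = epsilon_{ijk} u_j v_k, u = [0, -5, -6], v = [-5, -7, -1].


(u x v)_2 = sum_{j,k} epsilon_{2jk} u_j v_k. Only permutations of (1,2,3) contribute; the two non-zero terms are:
eps_{213} u_1 v_3 = -1 * 0 * -1 = 0
eps_{231} u_3 v_1 = 1 * -6 * -5 = 30
(u x v)_2 = 30

30


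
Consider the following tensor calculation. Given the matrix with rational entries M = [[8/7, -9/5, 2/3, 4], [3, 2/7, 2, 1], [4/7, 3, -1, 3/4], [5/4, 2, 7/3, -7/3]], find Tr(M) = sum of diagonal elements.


The trace is the sum of diagonal entries.
Diagonal: M[1,1] = 8/7, M[2,2] = 2/7, M[3,3] = -1, M[4,4] = -7/3
Tr(M) = 8/7 + 2/7 + -1 + -7/3
Computing step by step:
After adding M[1,1]: 8/7
After adding M[2,2]: 10/7
After adding M[3,3]: 3/7
After adding M[4,4]: -40/21
Tr(M) = -40/21

-40/21
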